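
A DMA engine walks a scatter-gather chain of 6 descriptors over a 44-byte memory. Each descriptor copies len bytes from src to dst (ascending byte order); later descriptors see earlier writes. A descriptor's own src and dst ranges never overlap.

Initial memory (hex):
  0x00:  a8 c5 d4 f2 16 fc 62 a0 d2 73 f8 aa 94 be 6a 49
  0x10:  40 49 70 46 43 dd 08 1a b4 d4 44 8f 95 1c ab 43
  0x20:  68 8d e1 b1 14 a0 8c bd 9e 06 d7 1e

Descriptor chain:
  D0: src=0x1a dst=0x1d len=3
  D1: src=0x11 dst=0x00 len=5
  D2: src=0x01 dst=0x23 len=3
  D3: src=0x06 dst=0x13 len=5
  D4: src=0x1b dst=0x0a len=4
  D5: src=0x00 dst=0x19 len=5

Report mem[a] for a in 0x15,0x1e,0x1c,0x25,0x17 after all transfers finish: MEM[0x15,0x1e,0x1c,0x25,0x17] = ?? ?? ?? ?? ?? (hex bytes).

  after D0: wrote 3B at 0x1d = 448f95
  after D1: wrote 5B at 0x00 = 49704643dd
  after D2: wrote 3B at 0x23 = 704643
  after D3: wrote 5B at 0x13 = 62a0d273f8
  after D4: wrote 4B at 0x0a = 8f95448f
  after D5: wrote 5B at 0x19 = 49704643dd
query mem[0x15]=0xd2, mem[0x1e]=0x8f, mem[0x1c]=0x43, mem[0x25]=0x43, mem[0x17]=0xf8

MEM[0x15,0x1e,0x1c,0x25,0x17] = d2 8f 43 43 f8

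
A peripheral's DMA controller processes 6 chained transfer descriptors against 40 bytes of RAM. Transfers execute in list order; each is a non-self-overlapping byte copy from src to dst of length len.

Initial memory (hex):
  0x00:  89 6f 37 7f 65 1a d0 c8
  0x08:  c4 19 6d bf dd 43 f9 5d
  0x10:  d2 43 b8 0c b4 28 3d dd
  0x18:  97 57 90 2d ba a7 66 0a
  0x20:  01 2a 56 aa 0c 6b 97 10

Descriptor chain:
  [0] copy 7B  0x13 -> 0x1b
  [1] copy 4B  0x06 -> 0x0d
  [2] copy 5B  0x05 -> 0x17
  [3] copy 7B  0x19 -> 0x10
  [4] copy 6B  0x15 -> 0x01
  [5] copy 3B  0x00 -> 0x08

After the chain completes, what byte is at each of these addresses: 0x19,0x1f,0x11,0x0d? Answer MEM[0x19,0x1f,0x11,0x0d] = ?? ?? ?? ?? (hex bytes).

MEM[0x19,0x1f,0x11,0x0d] = c8 dd c4 d0

  after D0: wrote 7B at 0x1b = 0cb4283ddd9757
  after D1: wrote 4B at 0x0d = d0c8c419
  after D2: wrote 5B at 0x17 = 1ad0c8c419
  after D3: wrote 7B at 0x10 = c8c419b4283ddd
  after D4: wrote 6B at 0x01 = 3ddd1ad0c8c4
  after D5: wrote 3B at 0x08 = 893ddd
query mem[0x19]=0xc8, mem[0x1f]=0xdd, mem[0x11]=0xc4, mem[0x0d]=0xd0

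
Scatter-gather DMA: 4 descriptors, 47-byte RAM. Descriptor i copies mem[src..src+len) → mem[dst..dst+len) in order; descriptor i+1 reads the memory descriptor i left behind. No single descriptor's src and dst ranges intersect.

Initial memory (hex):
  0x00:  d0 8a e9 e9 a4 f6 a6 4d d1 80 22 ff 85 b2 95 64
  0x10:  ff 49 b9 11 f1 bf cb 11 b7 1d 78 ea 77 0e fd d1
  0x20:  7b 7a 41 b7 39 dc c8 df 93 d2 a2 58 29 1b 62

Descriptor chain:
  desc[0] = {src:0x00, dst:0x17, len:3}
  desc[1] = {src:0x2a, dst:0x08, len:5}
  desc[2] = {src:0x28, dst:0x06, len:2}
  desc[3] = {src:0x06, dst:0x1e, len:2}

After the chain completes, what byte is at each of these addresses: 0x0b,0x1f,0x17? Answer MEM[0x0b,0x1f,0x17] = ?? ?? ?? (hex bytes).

MEM[0x0b,0x1f,0x17] = 1b d2 d0

  after D0: wrote 3B at 0x17 = d08ae9
  after D1: wrote 5B at 0x08 = a258291b62
  after D2: wrote 2B at 0x06 = 93d2
  after D3: wrote 2B at 0x1e = 93d2
query mem[0x0b]=0x1b, mem[0x1f]=0xd2, mem[0x17]=0xd0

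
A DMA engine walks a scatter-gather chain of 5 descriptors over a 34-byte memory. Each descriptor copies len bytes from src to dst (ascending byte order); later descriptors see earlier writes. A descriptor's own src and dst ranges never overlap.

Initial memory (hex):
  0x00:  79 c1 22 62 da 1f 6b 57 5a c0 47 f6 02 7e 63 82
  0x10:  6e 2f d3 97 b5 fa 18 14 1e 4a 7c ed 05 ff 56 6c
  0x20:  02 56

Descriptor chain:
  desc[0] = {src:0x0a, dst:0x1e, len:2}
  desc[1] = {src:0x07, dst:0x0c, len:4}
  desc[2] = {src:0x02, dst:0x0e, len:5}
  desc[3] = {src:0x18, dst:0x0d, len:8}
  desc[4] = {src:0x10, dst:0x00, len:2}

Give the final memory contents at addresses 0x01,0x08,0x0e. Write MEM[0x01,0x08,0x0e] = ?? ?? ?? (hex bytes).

#0 dst[0x1e+2] := {0x47,0xf6}
#1 dst[0x0c+4] := {0x57,0x5a,0xc0,0x47}
#2 dst[0x0e+5] := {0x22,0x62,0xda,0x1f,0x6b}
#3 dst[0x0d+8] := {0x1e,0x4a,0x7c,0xed,0x05,0xff,0x47,0xf6}
#4 dst[0x00+2] := {0xed,0x05}
query mem[0x01]=0x05, mem[0x08]=0x5a, mem[0x0e]=0x4a

MEM[0x01,0x08,0x0e] = 05 5a 4a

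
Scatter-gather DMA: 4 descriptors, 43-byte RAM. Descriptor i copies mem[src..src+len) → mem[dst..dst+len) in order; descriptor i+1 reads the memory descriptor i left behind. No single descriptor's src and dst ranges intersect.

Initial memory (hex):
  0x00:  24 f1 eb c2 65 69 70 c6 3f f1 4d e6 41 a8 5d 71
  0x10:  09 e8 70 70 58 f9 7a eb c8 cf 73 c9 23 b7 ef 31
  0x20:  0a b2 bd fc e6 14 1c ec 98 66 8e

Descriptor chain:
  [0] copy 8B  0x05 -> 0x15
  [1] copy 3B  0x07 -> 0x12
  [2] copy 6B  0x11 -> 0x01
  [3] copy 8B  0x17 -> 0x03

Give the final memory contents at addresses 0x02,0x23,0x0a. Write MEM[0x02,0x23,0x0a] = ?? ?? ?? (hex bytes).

[0] 0x05->0x15 len=8 : 69 70 c6 3f f1 4d e6 41
[1] 0x07->0x12 len=3 : c6 3f f1
[2] 0x11->0x01 len=6 : e8 c6 3f f1 69 70
[3] 0x17->0x03 len=8 : c6 3f f1 4d e6 41 b7 ef
query mem[0x02]=0xc6, mem[0x23]=0xfc, mem[0x0a]=0xef

MEM[0x02,0x23,0x0a] = c6 fc ef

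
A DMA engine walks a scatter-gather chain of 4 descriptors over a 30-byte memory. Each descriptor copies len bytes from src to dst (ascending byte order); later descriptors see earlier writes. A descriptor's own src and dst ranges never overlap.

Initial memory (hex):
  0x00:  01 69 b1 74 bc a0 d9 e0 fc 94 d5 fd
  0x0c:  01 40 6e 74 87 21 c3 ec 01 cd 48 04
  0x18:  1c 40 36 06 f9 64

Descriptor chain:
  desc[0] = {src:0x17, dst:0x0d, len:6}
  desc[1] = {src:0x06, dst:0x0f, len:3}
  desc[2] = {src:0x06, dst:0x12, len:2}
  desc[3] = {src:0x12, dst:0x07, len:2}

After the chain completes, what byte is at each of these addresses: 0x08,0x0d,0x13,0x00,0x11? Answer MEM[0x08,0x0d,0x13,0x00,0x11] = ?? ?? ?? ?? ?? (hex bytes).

MEM[0x08,0x0d,0x13,0x00,0x11] = e0 04 e0 01 fc

[0] 0x17->0x0d len=6 : 04 1c 40 36 06 f9
[1] 0x06->0x0f len=3 : d9 e0 fc
[2] 0x06->0x12 len=2 : d9 e0
[3] 0x12->0x07 len=2 : d9 e0
query mem[0x08]=0xe0, mem[0x0d]=0x04, mem[0x13]=0xe0, mem[0x00]=0x01, mem[0x11]=0xfc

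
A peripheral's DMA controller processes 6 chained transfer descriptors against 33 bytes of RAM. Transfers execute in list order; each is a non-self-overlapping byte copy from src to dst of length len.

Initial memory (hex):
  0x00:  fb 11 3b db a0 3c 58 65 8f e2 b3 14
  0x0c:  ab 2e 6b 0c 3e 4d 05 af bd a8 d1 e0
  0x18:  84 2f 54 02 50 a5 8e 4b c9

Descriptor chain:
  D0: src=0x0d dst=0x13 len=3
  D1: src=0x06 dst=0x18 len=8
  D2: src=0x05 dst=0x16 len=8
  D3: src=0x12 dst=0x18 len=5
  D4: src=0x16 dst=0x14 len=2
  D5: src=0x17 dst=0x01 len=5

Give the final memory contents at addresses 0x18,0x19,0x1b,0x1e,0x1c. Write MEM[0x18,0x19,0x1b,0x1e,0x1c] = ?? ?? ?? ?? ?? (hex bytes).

[0] 0x0d->0x13 len=3 : 2e 6b 0c
[1] 0x06->0x18 len=8 : 58 65 8f e2 b3 14 ab 2e
[2] 0x05->0x16 len=8 : 3c 58 65 8f e2 b3 14 ab
[3] 0x12->0x18 len=5 : 05 2e 6b 0c 3c
[4] 0x16->0x14 len=2 : 3c 58
[5] 0x17->0x01 len=5 : 58 05 2e 6b 0c
query mem[0x18]=0x05, mem[0x19]=0x2e, mem[0x1b]=0x0c, mem[0x1e]=0xab, mem[0x1c]=0x3c

MEM[0x18,0x19,0x1b,0x1e,0x1c] = 05 2e 0c ab 3c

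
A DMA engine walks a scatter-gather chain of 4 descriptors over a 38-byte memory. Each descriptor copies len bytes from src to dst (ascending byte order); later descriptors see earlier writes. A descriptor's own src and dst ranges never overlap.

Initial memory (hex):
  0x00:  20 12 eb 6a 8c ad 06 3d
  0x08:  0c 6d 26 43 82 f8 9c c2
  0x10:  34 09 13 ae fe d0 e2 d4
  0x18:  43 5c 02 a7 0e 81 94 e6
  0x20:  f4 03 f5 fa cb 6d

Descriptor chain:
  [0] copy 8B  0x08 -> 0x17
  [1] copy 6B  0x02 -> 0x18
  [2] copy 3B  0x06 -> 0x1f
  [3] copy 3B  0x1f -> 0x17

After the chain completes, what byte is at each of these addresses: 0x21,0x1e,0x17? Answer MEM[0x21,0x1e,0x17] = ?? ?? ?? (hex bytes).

MEM[0x21,0x1e,0x17] = 0c c2 06

[0] 0x08->0x17 len=8 : 0c 6d 26 43 82 f8 9c c2
[1] 0x02->0x18 len=6 : eb 6a 8c ad 06 3d
[2] 0x06->0x1f len=3 : 06 3d 0c
[3] 0x1f->0x17 len=3 : 06 3d 0c
query mem[0x21]=0x0c, mem[0x1e]=0xc2, mem[0x17]=0x06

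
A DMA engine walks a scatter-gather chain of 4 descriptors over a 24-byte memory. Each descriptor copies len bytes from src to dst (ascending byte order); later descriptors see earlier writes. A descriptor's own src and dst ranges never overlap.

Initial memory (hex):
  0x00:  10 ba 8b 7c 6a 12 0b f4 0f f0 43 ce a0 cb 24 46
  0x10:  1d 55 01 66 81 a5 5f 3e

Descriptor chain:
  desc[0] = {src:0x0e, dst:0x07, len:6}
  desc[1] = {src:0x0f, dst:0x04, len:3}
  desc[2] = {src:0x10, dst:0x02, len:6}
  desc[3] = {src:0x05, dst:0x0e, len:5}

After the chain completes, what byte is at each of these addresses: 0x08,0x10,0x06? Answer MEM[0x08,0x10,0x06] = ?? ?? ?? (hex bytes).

  after D0: wrote 6B at 0x07 = 24461d550166
  after D1: wrote 3B at 0x04 = 461d55
  after D2: wrote 6B at 0x02 = 1d55016681a5
  after D3: wrote 5B at 0x0e = 6681a5461d
query mem[0x08]=0x46, mem[0x10]=0xa5, mem[0x06]=0x81

MEM[0x08,0x10,0x06] = 46 a5 81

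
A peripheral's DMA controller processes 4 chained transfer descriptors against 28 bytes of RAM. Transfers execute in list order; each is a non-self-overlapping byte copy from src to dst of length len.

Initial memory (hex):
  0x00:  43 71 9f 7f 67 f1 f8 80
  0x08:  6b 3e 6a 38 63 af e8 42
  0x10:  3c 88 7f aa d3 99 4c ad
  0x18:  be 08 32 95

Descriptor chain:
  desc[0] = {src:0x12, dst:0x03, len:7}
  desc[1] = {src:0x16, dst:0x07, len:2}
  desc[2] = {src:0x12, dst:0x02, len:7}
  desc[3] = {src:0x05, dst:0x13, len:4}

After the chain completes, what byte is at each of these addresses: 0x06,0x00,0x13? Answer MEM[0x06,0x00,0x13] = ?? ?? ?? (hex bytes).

MEM[0x06,0x00,0x13] = 4c 43 99

#0 dst[0x03+7] := {0x7f,0xaa,0xd3,0x99,0x4c,0xad,0xbe}
#1 dst[0x07+2] := {0x4c,0xad}
#2 dst[0x02+7] := {0x7f,0xaa,0xd3,0x99,0x4c,0xad,0xbe}
#3 dst[0x13+4] := {0x99,0x4c,0xad,0xbe}
query mem[0x06]=0x4c, mem[0x00]=0x43, mem[0x13]=0x99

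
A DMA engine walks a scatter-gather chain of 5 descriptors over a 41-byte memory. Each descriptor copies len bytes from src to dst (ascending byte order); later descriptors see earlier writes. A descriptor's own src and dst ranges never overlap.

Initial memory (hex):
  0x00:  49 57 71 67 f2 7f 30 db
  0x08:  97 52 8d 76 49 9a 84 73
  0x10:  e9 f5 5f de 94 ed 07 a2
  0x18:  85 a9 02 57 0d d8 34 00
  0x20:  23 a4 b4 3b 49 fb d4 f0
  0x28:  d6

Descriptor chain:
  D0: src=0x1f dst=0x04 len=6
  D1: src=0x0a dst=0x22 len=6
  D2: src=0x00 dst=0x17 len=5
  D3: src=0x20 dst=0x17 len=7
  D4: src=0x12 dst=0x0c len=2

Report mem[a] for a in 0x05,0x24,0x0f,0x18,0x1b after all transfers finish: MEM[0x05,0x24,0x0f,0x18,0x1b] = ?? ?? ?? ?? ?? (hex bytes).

[0] 0x1f->0x04 len=6 : 00 23 a4 b4 3b 49
[1] 0x0a->0x22 len=6 : 8d 76 49 9a 84 73
[2] 0x00->0x17 len=5 : 49 57 71 67 00
[3] 0x20->0x17 len=7 : 23 a4 8d 76 49 9a 84
[4] 0x12->0x0c len=2 : 5f de
query mem[0x05]=0x23, mem[0x24]=0x49, mem[0x0f]=0x73, mem[0x18]=0xa4, mem[0x1b]=0x49

MEM[0x05,0x24,0x0f,0x18,0x1b] = 23 49 73 a4 49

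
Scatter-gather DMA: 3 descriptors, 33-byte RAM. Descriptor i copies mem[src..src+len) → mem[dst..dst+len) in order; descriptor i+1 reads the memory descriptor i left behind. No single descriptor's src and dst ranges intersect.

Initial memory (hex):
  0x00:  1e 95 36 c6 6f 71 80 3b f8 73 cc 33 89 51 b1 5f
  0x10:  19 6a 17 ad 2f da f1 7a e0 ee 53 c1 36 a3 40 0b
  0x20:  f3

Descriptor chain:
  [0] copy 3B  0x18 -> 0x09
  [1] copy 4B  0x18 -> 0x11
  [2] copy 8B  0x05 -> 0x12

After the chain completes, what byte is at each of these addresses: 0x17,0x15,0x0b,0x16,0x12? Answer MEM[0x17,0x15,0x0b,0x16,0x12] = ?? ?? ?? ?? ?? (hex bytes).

MEM[0x17,0x15,0x0b,0x16,0x12] = ee f8 53 e0 71

#0 dst[0x09+3] := {0xe0,0xee,0x53}
#1 dst[0x11+4] := {0xe0,0xee,0x53,0xc1}
#2 dst[0x12+8] := {0x71,0x80,0x3b,0xf8,0xe0,0xee,0x53,0x89}
query mem[0x17]=0xee, mem[0x15]=0xf8, mem[0x0b]=0x53, mem[0x16]=0xe0, mem[0x12]=0x71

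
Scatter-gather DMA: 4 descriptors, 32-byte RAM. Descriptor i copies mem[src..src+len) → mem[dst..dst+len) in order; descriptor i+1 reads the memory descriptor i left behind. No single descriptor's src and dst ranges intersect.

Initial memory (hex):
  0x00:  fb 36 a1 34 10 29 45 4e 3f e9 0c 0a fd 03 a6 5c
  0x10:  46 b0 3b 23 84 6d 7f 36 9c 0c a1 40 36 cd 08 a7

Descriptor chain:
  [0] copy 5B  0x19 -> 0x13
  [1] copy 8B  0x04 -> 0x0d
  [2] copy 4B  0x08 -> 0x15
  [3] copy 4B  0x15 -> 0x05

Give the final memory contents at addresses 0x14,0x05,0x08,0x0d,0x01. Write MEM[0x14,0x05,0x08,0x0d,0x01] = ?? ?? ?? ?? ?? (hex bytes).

  after D0: wrote 5B at 0x13 = 0ca14036cd
  after D1: wrote 8B at 0x0d = 1029454e3fe90c0a
  after D2: wrote 4B at 0x15 = 3fe90c0a
  after D3: wrote 4B at 0x05 = 3fe90c0a
query mem[0x14]=0x0a, mem[0x05]=0x3f, mem[0x08]=0x0a, mem[0x0d]=0x10, mem[0x01]=0x36

MEM[0x14,0x05,0x08,0x0d,0x01] = 0a 3f 0a 10 36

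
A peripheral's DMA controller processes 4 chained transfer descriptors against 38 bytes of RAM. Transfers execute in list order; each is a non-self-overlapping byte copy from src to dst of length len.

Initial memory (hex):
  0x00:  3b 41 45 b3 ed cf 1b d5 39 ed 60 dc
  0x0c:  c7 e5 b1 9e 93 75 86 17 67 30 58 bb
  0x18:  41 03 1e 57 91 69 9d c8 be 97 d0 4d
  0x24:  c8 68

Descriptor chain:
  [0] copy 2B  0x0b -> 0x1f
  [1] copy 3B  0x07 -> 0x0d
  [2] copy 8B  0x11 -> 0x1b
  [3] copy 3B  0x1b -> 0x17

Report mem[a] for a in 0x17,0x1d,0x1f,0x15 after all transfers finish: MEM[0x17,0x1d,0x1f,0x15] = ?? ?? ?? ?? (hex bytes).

MEM[0x17,0x1d,0x1f,0x15] = 75 17 30 30

  after D0: wrote 2B at 0x1f = dcc7
  after D1: wrote 3B at 0x0d = d539ed
  after D2: wrote 8B at 0x1b = 758617673058bb41
  after D3: wrote 3B at 0x17 = 758617
query mem[0x17]=0x75, mem[0x1d]=0x17, mem[0x1f]=0x30, mem[0x15]=0x30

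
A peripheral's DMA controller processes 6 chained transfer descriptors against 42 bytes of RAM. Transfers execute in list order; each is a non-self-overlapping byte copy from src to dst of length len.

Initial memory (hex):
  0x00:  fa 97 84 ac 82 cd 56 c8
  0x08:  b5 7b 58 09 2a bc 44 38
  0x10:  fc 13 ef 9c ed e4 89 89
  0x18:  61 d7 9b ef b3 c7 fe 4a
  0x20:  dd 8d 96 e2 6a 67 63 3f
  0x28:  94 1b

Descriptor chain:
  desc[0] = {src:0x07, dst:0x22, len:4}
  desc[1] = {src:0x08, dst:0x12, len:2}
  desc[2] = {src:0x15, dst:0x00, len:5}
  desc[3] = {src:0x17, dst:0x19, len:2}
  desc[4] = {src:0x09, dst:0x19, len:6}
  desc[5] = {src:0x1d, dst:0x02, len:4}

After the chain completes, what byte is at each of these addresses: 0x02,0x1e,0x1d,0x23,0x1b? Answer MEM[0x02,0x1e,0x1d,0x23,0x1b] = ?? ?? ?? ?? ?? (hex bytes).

D0: mem[0x22..0x25] <- [c8 b5 7b 58]
D1: mem[0x12..0x13] <- [b5 7b]
D2: mem[0x00..0x04] <- [e4 89 89 61 d7]
D3: mem[0x19..0x1a] <- [89 61]
D4: mem[0x19..0x1e] <- [7b 58 09 2a bc 44]
D5: mem[0x02..0x05] <- [bc 44 4a dd]
query mem[0x02]=0xbc, mem[0x1e]=0x44, mem[0x1d]=0xbc, mem[0x23]=0xb5, mem[0x1b]=0x09

MEM[0x02,0x1e,0x1d,0x23,0x1b] = bc 44 bc b5 09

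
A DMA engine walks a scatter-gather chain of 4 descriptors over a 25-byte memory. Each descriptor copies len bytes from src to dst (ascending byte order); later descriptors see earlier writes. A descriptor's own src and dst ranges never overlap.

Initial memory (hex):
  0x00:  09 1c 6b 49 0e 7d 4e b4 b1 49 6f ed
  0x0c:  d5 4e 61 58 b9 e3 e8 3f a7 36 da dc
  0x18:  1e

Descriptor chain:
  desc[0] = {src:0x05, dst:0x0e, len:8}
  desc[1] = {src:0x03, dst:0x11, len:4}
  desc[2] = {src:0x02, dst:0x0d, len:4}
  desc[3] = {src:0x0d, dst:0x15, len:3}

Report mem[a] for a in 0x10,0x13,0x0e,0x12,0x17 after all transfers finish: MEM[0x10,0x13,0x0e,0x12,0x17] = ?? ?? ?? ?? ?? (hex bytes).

#0 dst[0x0e+8] := {0x7d,0x4e,0xb4,0xb1,0x49,0x6f,0xed,0xd5}
#1 dst[0x11+4] := {0x49,0x0e,0x7d,0x4e}
#2 dst[0x0d+4] := {0x6b,0x49,0x0e,0x7d}
#3 dst[0x15+3] := {0x6b,0x49,0x0e}
query mem[0x10]=0x7d, mem[0x13]=0x7d, mem[0x0e]=0x49, mem[0x12]=0x0e, mem[0x17]=0x0e

MEM[0x10,0x13,0x0e,0x12,0x17] = 7d 7d 49 0e 0e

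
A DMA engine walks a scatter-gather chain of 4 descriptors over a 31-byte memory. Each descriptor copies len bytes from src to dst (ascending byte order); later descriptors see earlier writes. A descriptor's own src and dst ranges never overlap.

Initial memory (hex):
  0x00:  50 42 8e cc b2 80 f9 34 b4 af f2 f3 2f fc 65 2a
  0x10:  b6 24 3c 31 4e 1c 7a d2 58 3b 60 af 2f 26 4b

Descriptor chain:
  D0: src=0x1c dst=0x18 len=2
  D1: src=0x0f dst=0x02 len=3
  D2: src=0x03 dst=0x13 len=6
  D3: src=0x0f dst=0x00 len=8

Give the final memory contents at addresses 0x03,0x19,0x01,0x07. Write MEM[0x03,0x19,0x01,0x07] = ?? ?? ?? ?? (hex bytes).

#0 dst[0x18+2] := {0x2f,0x26}
#1 dst[0x02+3] := {0x2a,0xb6,0x24}
#2 dst[0x13+6] := {0xb6,0x24,0x80,0xf9,0x34,0xb4}
#3 dst[0x00+8] := {0x2a,0xb6,0x24,0x3c,0xb6,0x24,0x80,0xf9}
query mem[0x03]=0x3c, mem[0x19]=0x26, mem[0x01]=0xb6, mem[0x07]=0xf9

MEM[0x03,0x19,0x01,0x07] = 3c 26 b6 f9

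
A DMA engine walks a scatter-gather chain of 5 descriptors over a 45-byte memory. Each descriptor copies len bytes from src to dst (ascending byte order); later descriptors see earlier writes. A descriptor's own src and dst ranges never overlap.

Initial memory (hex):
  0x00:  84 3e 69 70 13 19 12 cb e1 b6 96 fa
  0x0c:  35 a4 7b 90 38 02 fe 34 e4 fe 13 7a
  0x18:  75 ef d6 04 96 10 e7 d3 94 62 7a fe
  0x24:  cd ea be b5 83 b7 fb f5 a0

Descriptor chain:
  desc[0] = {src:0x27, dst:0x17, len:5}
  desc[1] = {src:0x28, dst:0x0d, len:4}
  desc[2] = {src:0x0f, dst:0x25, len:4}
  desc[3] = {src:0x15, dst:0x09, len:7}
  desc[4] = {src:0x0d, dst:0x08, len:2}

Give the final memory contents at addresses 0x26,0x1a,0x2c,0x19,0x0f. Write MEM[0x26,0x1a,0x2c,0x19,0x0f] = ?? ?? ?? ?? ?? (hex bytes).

#0 dst[0x17+5] := {0xb5,0x83,0xb7,0xfb,0xf5}
#1 dst[0x0d+4] := {0x83,0xb7,0xfb,0xf5}
#2 dst[0x25+4] := {0xfb,0xf5,0x02,0xfe}
#3 dst[0x09+7] := {0xfe,0x13,0xb5,0x83,0xb7,0xfb,0xf5}
#4 dst[0x08+2] := {0xb7,0xfb}
query mem[0x26]=0xf5, mem[0x1a]=0xfb, mem[0x2c]=0xa0, mem[0x19]=0xb7, mem[0x0f]=0xf5

MEM[0x26,0x1a,0x2c,0x19,0x0f] = f5 fb a0 b7 f5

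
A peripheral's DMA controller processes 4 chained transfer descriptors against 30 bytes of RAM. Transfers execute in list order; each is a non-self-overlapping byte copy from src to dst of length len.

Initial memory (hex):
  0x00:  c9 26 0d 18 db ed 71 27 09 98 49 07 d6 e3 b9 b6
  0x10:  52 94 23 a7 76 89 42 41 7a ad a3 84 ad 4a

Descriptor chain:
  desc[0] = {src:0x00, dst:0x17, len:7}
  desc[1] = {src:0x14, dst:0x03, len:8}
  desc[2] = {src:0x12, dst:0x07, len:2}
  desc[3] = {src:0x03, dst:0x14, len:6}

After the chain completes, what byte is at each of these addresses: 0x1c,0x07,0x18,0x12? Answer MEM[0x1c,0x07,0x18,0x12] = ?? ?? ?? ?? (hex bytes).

[0] 0x00->0x17 len=7 : c9 26 0d 18 db ed 71
[1] 0x14->0x03 len=8 : 76 89 42 c9 26 0d 18 db
[2] 0x12->0x07 len=2 : 23 a7
[3] 0x03->0x14 len=6 : 76 89 42 c9 23 a7
query mem[0x1c]=0xed, mem[0x07]=0x23, mem[0x18]=0x23, mem[0x12]=0x23

MEM[0x1c,0x07,0x18,0x12] = ed 23 23 23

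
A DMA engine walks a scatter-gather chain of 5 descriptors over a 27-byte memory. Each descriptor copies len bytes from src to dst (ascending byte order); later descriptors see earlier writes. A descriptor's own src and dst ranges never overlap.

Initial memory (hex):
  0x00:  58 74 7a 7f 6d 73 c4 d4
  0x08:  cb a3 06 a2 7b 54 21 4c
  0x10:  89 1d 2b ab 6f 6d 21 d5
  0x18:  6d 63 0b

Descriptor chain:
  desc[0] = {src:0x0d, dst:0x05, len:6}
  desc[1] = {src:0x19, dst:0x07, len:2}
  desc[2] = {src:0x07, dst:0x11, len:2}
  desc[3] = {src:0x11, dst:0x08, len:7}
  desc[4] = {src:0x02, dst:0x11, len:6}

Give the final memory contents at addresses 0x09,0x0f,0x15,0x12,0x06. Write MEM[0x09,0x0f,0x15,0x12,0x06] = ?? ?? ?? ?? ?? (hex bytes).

D0: mem[0x05..0x0a] <- [54 21 4c 89 1d 2b]
D1: mem[0x07..0x08] <- [63 0b]
D2: mem[0x11..0x12] <- [63 0b]
D3: mem[0x08..0x0e] <- [63 0b ab 6f 6d 21 d5]
D4: mem[0x11..0x16] <- [7a 7f 6d 54 21 63]
query mem[0x09]=0x0b, mem[0x0f]=0x4c, mem[0x15]=0x21, mem[0x12]=0x7f, mem[0x06]=0x21

MEM[0x09,0x0f,0x15,0x12,0x06] = 0b 4c 21 7f 21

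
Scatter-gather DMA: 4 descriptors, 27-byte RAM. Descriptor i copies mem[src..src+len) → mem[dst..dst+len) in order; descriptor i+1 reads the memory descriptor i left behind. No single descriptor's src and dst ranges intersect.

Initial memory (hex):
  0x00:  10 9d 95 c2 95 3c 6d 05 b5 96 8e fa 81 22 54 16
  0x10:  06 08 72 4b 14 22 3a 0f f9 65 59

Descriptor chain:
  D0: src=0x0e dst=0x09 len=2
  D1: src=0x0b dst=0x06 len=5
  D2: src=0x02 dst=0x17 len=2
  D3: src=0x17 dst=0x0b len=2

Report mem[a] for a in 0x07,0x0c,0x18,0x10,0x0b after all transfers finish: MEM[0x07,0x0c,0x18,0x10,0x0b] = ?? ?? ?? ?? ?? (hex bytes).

MEM[0x07,0x0c,0x18,0x10,0x0b] = 81 c2 c2 06 95

D0: mem[0x09..0x0a] <- [54 16]
D1: mem[0x06..0x0a] <- [fa 81 22 54 16]
D2: mem[0x17..0x18] <- [95 c2]
D3: mem[0x0b..0x0c] <- [95 c2]
query mem[0x07]=0x81, mem[0x0c]=0xc2, mem[0x18]=0xc2, mem[0x10]=0x06, mem[0x0b]=0x95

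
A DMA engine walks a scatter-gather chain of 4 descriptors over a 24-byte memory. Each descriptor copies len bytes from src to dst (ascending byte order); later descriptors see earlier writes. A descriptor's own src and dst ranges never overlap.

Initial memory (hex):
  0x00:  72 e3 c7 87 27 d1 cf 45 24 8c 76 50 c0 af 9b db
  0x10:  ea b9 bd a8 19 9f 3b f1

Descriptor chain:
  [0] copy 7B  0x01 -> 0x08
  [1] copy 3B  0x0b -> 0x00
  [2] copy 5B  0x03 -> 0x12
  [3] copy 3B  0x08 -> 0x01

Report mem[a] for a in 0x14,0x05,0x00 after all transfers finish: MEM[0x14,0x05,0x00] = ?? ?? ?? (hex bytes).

MEM[0x14,0x05,0x00] = d1 d1 27

D0: mem[0x08..0x0e] <- [e3 c7 87 27 d1 cf 45]
D1: mem[0x00..0x02] <- [27 d1 cf]
D2: mem[0x12..0x16] <- [87 27 d1 cf 45]
D3: mem[0x01..0x03] <- [e3 c7 87]
query mem[0x14]=0xd1, mem[0x05]=0xd1, mem[0x00]=0x27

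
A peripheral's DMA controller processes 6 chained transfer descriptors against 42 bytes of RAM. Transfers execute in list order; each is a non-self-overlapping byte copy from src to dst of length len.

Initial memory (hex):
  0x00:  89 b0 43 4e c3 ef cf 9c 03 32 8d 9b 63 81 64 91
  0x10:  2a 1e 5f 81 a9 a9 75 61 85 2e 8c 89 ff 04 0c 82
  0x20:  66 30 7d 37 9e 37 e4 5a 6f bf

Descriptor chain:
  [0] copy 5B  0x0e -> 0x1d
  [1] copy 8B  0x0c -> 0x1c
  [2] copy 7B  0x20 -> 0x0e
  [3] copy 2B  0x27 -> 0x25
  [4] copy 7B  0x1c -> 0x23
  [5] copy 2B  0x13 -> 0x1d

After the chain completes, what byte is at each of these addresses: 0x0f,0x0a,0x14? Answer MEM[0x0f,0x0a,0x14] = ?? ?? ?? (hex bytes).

MEM[0x0f,0x0a,0x14] = 1e 8d e4

  after D0: wrote 5B at 0x1d = 64912a1e5f
  after D1: wrote 8B at 0x1c = 638164912a1e5f81
  after D2: wrote 7B at 0x0e = 2a1e5f819e37e4
  after D3: wrote 2B at 0x25 = 5a6f
  after D4: wrote 7B at 0x23 = 638164912a1e5f
  after D5: wrote 2B at 0x1d = 37e4
query mem[0x0f]=0x1e, mem[0x0a]=0x8d, mem[0x14]=0xe4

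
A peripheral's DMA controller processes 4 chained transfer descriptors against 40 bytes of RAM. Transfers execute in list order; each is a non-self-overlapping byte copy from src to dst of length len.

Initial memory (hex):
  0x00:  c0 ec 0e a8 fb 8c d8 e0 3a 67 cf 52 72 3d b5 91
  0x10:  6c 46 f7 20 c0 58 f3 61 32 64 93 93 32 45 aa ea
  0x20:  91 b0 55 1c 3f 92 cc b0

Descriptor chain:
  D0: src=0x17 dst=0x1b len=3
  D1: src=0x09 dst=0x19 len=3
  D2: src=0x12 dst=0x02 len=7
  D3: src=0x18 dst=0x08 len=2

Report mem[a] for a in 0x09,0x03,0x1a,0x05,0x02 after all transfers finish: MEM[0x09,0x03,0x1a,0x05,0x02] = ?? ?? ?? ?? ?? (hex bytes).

#0 dst[0x1b+3] := {0x61,0x32,0x64}
#1 dst[0x19+3] := {0x67,0xcf,0x52}
#2 dst[0x02+7] := {0xf7,0x20,0xc0,0x58,0xf3,0x61,0x32}
#3 dst[0x08+2] := {0x32,0x67}
query mem[0x09]=0x67, mem[0x03]=0x20, mem[0x1a]=0xcf, mem[0x05]=0x58, mem[0x02]=0xf7

MEM[0x09,0x03,0x1a,0x05,0x02] = 67 20 cf 58 f7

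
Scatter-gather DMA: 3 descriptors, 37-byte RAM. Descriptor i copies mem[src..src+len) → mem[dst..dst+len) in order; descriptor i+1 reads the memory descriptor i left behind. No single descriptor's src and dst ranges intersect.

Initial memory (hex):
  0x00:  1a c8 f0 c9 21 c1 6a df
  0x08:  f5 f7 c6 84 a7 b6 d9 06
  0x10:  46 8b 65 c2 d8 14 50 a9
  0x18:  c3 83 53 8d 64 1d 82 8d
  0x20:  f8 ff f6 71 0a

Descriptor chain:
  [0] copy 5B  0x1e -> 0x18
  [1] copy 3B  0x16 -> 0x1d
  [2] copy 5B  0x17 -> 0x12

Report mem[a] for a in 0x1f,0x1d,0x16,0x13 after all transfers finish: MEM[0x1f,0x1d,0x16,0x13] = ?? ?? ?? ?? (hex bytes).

D0: mem[0x18..0x1c] <- [82 8d f8 ff f6]
D1: mem[0x1d..0x1f] <- [50 a9 82]
D2: mem[0x12..0x16] <- [a9 82 8d f8 ff]
query mem[0x1f]=0x82, mem[0x1d]=0x50, mem[0x16]=0xff, mem[0x13]=0x82

MEM[0x1f,0x1d,0x16,0x13] = 82 50 ff 82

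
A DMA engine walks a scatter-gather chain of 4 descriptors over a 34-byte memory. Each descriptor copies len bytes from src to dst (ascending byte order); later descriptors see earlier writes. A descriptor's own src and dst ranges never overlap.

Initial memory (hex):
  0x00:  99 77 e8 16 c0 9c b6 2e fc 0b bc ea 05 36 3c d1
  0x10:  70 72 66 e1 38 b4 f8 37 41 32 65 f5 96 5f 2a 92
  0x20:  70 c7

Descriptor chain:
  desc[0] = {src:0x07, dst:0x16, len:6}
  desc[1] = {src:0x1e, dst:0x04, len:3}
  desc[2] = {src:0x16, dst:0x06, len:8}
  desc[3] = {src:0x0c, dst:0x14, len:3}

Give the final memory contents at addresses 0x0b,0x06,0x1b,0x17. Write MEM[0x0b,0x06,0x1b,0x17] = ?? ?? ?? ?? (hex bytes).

MEM[0x0b,0x06,0x1b,0x17] = 05 2e 05 fc

  after D0: wrote 6B at 0x16 = 2efc0bbcea05
  after D1: wrote 3B at 0x04 = 2a9270
  after D2: wrote 8B at 0x06 = 2efc0bbcea05965f
  after D3: wrote 3B at 0x14 = 965f3c
query mem[0x0b]=0x05, mem[0x06]=0x2e, mem[0x1b]=0x05, mem[0x17]=0xfc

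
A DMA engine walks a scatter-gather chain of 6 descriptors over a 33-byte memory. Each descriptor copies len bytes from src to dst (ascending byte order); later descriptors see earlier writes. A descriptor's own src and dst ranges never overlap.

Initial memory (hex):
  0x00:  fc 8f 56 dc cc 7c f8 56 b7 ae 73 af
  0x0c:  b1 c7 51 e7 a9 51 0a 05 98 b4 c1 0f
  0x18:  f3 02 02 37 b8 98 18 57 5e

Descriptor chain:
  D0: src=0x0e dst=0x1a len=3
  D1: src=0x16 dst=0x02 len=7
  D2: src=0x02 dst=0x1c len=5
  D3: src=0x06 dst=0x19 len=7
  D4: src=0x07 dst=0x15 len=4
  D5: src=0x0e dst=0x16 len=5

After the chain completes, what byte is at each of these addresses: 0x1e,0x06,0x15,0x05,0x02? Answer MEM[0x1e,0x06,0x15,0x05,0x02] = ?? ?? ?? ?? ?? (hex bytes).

MEM[0x1e,0x06,0x15,0x05,0x02] = af 51 e7 02 c1

[0] 0x0e->0x1a len=3 : 51 e7 a9
[1] 0x16->0x02 len=7 : c1 0f f3 02 51 e7 a9
[2] 0x02->0x1c len=5 : c1 0f f3 02 51
[3] 0x06->0x19 len=7 : 51 e7 a9 ae 73 af b1
[4] 0x07->0x15 len=4 : e7 a9 ae 73
[5] 0x0e->0x16 len=5 : 51 e7 a9 51 0a
query mem[0x1e]=0xaf, mem[0x06]=0x51, mem[0x15]=0xe7, mem[0x05]=0x02, mem[0x02]=0xc1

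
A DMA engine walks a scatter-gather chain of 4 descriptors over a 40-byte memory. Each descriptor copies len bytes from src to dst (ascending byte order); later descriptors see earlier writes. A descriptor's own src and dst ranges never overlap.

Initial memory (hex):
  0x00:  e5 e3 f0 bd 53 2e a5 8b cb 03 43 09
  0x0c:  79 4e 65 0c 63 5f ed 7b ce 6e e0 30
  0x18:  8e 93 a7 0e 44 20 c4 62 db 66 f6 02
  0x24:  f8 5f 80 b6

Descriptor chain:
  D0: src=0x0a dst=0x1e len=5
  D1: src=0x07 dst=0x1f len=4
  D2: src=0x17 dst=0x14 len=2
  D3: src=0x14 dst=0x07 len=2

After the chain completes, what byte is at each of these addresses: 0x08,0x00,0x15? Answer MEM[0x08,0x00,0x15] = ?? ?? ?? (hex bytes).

[0] 0x0a->0x1e len=5 : 43 09 79 4e 65
[1] 0x07->0x1f len=4 : 8b cb 03 43
[2] 0x17->0x14 len=2 : 30 8e
[3] 0x14->0x07 len=2 : 30 8e
query mem[0x08]=0x8e, mem[0x00]=0xe5, mem[0x15]=0x8e

MEM[0x08,0x00,0x15] = 8e e5 8e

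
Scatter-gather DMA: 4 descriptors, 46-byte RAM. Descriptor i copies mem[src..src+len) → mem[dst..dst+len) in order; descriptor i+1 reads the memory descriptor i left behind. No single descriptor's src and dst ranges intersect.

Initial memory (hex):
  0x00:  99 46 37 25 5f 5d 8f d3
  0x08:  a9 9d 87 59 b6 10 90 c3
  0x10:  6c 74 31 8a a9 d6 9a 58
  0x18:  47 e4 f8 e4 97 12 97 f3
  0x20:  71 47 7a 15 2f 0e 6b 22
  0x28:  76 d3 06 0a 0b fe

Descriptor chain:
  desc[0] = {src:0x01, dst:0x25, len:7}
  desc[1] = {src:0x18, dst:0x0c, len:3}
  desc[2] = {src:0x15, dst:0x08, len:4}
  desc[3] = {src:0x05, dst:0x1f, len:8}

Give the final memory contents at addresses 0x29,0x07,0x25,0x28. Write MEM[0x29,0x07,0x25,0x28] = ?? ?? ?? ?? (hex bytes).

#0 dst[0x25+7] := {0x46,0x37,0x25,0x5f,0x5d,0x8f,0xd3}
#1 dst[0x0c+3] := {0x47,0xe4,0xf8}
#2 dst[0x08+4] := {0xd6,0x9a,0x58,0x47}
#3 dst[0x1f+8] := {0x5d,0x8f,0xd3,0xd6,0x9a,0x58,0x47,0x47}
query mem[0x29]=0x5d, mem[0x07]=0xd3, mem[0x25]=0x47, mem[0x28]=0x5f

MEM[0x29,0x07,0x25,0x28] = 5d d3 47 5f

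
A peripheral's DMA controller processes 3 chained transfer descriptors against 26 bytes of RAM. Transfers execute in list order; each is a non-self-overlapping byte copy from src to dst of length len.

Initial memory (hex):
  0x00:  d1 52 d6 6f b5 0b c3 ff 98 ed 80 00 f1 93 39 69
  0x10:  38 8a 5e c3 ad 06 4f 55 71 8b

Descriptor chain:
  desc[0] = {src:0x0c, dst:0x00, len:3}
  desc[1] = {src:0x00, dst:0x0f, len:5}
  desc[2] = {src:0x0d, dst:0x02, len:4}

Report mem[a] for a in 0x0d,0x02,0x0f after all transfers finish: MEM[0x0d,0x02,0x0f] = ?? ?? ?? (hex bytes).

MEM[0x0d,0x02,0x0f] = 93 93 f1

D0: mem[0x00..0x02] <- [f1 93 39]
D1: mem[0x0f..0x13] <- [f1 93 39 6f b5]
D2: mem[0x02..0x05] <- [93 39 f1 93]
query mem[0x0d]=0x93, mem[0x02]=0x93, mem[0x0f]=0xf1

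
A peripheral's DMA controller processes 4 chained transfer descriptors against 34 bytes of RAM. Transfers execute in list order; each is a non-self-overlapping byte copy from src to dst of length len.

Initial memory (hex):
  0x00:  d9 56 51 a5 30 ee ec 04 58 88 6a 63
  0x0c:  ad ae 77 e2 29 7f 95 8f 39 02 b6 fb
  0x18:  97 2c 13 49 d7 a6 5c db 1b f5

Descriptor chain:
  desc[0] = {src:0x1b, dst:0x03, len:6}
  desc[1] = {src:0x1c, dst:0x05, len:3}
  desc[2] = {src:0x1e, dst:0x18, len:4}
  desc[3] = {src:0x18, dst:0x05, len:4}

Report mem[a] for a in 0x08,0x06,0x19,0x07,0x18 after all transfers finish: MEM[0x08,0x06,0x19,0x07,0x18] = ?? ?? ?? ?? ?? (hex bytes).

MEM[0x08,0x06,0x19,0x07,0x18] = f5 db db 1b 5c

D0: mem[0x03..0x08] <- [49 d7 a6 5c db 1b]
D1: mem[0x05..0x07] <- [d7 a6 5c]
D2: mem[0x18..0x1b] <- [5c db 1b f5]
D3: mem[0x05..0x08] <- [5c db 1b f5]
query mem[0x08]=0xf5, mem[0x06]=0xdb, mem[0x19]=0xdb, mem[0x07]=0x1b, mem[0x18]=0x5c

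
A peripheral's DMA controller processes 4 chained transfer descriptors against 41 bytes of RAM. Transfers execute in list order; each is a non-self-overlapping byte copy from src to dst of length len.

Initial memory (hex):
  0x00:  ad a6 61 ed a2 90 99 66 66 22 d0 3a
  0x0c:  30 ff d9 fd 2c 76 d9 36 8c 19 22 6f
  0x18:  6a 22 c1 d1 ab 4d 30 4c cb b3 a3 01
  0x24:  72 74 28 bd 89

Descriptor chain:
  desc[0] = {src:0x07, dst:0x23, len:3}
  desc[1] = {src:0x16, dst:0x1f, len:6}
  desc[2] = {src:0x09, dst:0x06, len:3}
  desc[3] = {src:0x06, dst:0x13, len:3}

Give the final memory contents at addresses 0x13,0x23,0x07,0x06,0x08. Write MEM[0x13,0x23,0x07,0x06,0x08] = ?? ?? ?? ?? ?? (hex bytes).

[0] 0x07->0x23 len=3 : 66 66 22
[1] 0x16->0x1f len=6 : 22 6f 6a 22 c1 d1
[2] 0x09->0x06 len=3 : 22 d0 3a
[3] 0x06->0x13 len=3 : 22 d0 3a
query mem[0x13]=0x22, mem[0x23]=0xc1, mem[0x07]=0xd0, mem[0x06]=0x22, mem[0x08]=0x3a

MEM[0x13,0x23,0x07,0x06,0x08] = 22 c1 d0 22 3a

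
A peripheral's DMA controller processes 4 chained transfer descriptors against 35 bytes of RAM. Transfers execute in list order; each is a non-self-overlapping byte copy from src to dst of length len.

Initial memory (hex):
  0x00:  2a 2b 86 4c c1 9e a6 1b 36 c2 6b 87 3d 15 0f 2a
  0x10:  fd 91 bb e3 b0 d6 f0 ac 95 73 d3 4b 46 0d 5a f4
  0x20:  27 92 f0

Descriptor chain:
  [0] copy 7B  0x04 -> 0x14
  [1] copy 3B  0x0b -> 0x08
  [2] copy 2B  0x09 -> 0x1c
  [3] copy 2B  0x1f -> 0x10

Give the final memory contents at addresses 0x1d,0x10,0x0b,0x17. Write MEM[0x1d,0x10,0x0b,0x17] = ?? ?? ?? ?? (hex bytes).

MEM[0x1d,0x10,0x0b,0x17] = 15 f4 87 1b

  after D0: wrote 7B at 0x14 = c19ea61b36c26b
  after D1: wrote 3B at 0x08 = 873d15
  after D2: wrote 2B at 0x1c = 3d15
  after D3: wrote 2B at 0x10 = f427
query mem[0x1d]=0x15, mem[0x10]=0xf4, mem[0x0b]=0x87, mem[0x17]=0x1b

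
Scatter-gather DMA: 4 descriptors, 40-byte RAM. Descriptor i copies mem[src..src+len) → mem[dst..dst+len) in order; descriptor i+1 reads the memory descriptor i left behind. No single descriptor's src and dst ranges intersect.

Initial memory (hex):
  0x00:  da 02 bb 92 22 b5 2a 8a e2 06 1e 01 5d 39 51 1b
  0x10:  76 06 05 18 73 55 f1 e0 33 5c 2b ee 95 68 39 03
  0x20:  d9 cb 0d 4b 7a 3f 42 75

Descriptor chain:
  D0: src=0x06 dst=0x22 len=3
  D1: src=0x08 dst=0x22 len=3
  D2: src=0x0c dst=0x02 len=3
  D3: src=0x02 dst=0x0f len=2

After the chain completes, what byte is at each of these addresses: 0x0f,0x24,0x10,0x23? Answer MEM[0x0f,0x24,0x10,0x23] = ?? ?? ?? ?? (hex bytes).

D0: mem[0x22..0x24] <- [2a 8a e2]
D1: mem[0x22..0x24] <- [e2 06 1e]
D2: mem[0x02..0x04] <- [5d 39 51]
D3: mem[0x0f..0x10] <- [5d 39]
query mem[0x0f]=0x5d, mem[0x24]=0x1e, mem[0x10]=0x39, mem[0x23]=0x06

MEM[0x0f,0x24,0x10,0x23] = 5d 1e 39 06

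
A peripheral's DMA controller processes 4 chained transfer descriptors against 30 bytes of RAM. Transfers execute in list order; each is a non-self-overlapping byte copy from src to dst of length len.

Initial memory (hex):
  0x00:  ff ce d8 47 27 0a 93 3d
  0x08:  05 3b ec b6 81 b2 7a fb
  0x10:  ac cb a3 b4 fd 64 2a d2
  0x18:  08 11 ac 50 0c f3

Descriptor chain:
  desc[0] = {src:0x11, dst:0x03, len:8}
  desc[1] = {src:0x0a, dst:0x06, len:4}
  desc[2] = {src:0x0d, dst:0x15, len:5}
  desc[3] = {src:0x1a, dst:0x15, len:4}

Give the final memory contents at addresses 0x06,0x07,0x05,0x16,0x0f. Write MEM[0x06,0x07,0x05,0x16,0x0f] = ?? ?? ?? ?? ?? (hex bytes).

MEM[0x06,0x07,0x05,0x16,0x0f] = 08 b6 b4 50 fb

[0] 0x11->0x03 len=8 : cb a3 b4 fd 64 2a d2 08
[1] 0x0a->0x06 len=4 : 08 b6 81 b2
[2] 0x0d->0x15 len=5 : b2 7a fb ac cb
[3] 0x1a->0x15 len=4 : ac 50 0c f3
query mem[0x06]=0x08, mem[0x07]=0xb6, mem[0x05]=0xb4, mem[0x16]=0x50, mem[0x0f]=0xfb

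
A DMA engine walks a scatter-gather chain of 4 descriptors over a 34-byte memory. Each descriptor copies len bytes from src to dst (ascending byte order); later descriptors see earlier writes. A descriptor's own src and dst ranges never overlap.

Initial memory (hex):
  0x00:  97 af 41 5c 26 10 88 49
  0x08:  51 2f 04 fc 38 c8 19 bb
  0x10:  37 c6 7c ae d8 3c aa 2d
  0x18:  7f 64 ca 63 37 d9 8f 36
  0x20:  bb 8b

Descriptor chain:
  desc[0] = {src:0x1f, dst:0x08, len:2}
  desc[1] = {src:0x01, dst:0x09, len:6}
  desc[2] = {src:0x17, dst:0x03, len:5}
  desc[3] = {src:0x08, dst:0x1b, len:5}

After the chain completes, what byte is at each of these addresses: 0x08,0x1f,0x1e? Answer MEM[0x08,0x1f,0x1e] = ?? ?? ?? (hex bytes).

D0: mem[0x08..0x09] <- [36 bb]
D1: mem[0x09..0x0e] <- [af 41 5c 26 10 88]
D2: mem[0x03..0x07] <- [2d 7f 64 ca 63]
D3: mem[0x1b..0x1f] <- [36 af 41 5c 26]
query mem[0x08]=0x36, mem[0x1f]=0x26, mem[0x1e]=0x5c

MEM[0x08,0x1f,0x1e] = 36 26 5c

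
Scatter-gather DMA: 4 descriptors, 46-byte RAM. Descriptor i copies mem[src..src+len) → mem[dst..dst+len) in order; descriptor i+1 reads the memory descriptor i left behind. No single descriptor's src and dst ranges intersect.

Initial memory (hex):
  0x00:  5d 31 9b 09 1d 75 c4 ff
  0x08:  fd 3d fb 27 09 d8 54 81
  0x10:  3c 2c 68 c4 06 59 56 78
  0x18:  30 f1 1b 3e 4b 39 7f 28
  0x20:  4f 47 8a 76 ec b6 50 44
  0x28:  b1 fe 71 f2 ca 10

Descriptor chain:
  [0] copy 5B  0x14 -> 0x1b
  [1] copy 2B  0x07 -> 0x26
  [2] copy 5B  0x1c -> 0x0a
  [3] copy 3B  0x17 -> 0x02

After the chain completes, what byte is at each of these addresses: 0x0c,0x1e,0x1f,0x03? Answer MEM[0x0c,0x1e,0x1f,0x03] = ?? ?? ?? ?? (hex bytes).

MEM[0x0c,0x1e,0x1f,0x03] = 78 78 30 30

  after D0: wrote 5B at 0x1b = 0659567830
  after D1: wrote 2B at 0x26 = fffd
  after D2: wrote 5B at 0x0a = 595678304f
  after D3: wrote 3B at 0x02 = 7830f1
query mem[0x0c]=0x78, mem[0x1e]=0x78, mem[0x1f]=0x30, mem[0x03]=0x30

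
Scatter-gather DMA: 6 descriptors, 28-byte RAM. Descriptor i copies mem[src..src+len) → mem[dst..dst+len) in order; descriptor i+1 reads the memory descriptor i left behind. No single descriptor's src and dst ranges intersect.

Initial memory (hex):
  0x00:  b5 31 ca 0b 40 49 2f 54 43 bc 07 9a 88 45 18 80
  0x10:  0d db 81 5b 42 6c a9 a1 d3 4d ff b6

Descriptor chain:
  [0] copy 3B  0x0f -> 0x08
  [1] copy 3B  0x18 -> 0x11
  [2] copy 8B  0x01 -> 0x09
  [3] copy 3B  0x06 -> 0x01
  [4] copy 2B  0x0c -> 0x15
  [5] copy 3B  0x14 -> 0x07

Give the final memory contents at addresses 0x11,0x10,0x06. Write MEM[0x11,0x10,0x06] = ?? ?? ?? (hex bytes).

D0: mem[0x08..0x0a] <- [80 0d db]
D1: mem[0x11..0x13] <- [d3 4d ff]
D2: mem[0x09..0x10] <- [31 ca 0b 40 49 2f 54 80]
D3: mem[0x01..0x03] <- [2f 54 80]
D4: mem[0x15..0x16] <- [40 49]
D5: mem[0x07..0x09] <- [42 40 49]
query mem[0x11]=0xd3, mem[0x10]=0x80, mem[0x06]=0x2f

MEM[0x11,0x10,0x06] = d3 80 2f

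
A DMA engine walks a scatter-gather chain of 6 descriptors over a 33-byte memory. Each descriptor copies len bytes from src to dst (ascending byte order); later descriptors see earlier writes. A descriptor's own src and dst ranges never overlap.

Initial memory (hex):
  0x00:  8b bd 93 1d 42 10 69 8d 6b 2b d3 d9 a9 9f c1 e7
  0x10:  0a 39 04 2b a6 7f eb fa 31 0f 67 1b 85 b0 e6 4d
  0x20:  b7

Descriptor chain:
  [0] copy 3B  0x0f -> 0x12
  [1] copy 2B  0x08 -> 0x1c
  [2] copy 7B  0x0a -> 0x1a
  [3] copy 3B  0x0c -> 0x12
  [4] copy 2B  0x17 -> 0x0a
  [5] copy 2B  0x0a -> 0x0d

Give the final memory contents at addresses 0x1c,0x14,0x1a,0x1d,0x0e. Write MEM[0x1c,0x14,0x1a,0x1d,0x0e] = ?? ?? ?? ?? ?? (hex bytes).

[0] 0x0f->0x12 len=3 : e7 0a 39
[1] 0x08->0x1c len=2 : 6b 2b
[2] 0x0a->0x1a len=7 : d3 d9 a9 9f c1 e7 0a
[3] 0x0c->0x12 len=3 : a9 9f c1
[4] 0x17->0x0a len=2 : fa 31
[5] 0x0a->0x0d len=2 : fa 31
query mem[0x1c]=0xa9, mem[0x14]=0xc1, mem[0x1a]=0xd3, mem[0x1d]=0x9f, mem[0x0e]=0x31

MEM[0x1c,0x14,0x1a,0x1d,0x0e] = a9 c1 d3 9f 31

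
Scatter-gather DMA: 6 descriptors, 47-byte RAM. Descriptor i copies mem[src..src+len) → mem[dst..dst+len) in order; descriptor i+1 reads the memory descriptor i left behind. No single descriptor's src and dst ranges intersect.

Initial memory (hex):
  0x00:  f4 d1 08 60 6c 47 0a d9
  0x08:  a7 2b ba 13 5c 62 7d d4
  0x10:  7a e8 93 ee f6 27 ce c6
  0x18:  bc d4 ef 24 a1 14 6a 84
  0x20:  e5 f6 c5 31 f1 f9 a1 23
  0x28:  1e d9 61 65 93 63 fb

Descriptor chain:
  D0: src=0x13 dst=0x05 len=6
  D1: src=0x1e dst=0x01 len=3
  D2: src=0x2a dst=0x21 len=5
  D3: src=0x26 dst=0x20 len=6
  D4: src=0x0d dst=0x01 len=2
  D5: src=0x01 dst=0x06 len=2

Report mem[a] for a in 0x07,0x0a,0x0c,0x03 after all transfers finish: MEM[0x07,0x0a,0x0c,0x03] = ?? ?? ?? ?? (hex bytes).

MEM[0x07,0x0a,0x0c,0x03] = 7d bc 5c e5

#0 dst[0x05+6] := {0xee,0xf6,0x27,0xce,0xc6,0xbc}
#1 dst[0x01+3] := {0x6a,0x84,0xe5}
#2 dst[0x21+5] := {0x61,0x65,0x93,0x63,0xfb}
#3 dst[0x20+6] := {0xa1,0x23,0x1e,0xd9,0x61,0x65}
#4 dst[0x01+2] := {0x62,0x7d}
#5 dst[0x06+2] := {0x62,0x7d}
query mem[0x07]=0x7d, mem[0x0a]=0xbc, mem[0x0c]=0x5c, mem[0x03]=0xe5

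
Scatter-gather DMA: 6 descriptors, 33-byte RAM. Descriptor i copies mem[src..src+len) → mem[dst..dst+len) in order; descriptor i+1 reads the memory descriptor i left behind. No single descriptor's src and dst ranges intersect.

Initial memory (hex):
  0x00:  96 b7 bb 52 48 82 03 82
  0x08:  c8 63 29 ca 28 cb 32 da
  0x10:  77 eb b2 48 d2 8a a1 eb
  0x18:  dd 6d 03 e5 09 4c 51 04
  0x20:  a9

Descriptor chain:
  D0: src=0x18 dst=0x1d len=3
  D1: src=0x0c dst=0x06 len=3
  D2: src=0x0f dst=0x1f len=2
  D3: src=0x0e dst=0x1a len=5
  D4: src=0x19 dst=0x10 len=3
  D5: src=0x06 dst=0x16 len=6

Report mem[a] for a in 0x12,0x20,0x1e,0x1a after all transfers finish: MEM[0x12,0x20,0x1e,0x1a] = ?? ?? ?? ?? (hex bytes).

[0] 0x18->0x1d len=3 : dd 6d 03
[1] 0x0c->0x06 len=3 : 28 cb 32
[2] 0x0f->0x1f len=2 : da 77
[3] 0x0e->0x1a len=5 : 32 da 77 eb b2
[4] 0x19->0x10 len=3 : 6d 32 da
[5] 0x06->0x16 len=6 : 28 cb 32 63 29 ca
query mem[0x12]=0xda, mem[0x20]=0x77, mem[0x1e]=0xb2, mem[0x1a]=0x29

MEM[0x12,0x20,0x1e,0x1a] = da 77 b2 29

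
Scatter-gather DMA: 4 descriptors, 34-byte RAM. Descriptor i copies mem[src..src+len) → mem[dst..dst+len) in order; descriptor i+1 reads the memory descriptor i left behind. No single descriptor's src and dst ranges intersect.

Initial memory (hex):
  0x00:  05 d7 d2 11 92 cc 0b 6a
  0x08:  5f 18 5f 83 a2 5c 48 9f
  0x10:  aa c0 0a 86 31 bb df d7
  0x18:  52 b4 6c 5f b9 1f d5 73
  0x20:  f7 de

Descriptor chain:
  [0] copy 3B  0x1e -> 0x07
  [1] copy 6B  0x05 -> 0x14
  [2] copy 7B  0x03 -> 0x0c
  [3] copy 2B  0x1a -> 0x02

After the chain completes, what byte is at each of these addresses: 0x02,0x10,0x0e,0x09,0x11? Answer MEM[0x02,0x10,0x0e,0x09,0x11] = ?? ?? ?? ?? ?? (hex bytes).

MEM[0x02,0x10,0x0e,0x09,0x11] = 6c d5 cc f7 73

#0 dst[0x07+3] := {0xd5,0x73,0xf7}
#1 dst[0x14+6] := {0xcc,0x0b,0xd5,0x73,0xf7,0x5f}
#2 dst[0x0c+7] := {0x11,0x92,0xcc,0x0b,0xd5,0x73,0xf7}
#3 dst[0x02+2] := {0x6c,0x5f}
query mem[0x02]=0x6c, mem[0x10]=0xd5, mem[0x0e]=0xcc, mem[0x09]=0xf7, mem[0x11]=0x73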